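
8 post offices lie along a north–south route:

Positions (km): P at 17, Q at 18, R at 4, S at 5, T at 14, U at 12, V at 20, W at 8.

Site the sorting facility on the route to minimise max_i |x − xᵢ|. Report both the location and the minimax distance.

The 1-center on a line is the midpoint of the two extreme points: leftmost at 4, rightmost at 20.
Optimal location = (4 + 20)/2 = 12; maximum distance = (20 − 4)/2 = 8.

location 12, max distance 8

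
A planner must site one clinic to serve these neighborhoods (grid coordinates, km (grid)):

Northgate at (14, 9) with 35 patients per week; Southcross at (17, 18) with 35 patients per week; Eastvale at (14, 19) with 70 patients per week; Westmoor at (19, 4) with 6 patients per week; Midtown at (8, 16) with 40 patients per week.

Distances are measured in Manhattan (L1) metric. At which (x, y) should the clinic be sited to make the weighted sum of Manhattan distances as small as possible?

(14, 18)

Manhattan distance separates: Σwᵢ(|x−xᵢ|+|y−yᵢ|) = Σwᵢ|x−xᵢ| + Σwᵢ|y−yᵢ|, so x and y are optimised independently as 1-D weighted medians.
Total weight W = 186; half = 93.
x-coordinate, sorted with cumulative weight:
  x=8 (Midtown, w=40) cum 40
  x=14 (Northgate, w=35) cum 75
  x=14 (Eastvale, w=70) cum 145  ← median
  x=17 (Southcross, w=35) cum 180
  x=19 (Westmoor, w=6) cum 186
⇒ x* = 14
y-coordinate, sorted with cumulative weight:
  y=4 (Westmoor, w=6) cum 6
  y=9 (Northgate, w=35) cum 41
  y=16 (Midtown, w=40) cum 81
  y=18 (Southcross, w=35) cum 116  ← median
  y=19 (Eastvale, w=70) cum 186
⇒ y* = 18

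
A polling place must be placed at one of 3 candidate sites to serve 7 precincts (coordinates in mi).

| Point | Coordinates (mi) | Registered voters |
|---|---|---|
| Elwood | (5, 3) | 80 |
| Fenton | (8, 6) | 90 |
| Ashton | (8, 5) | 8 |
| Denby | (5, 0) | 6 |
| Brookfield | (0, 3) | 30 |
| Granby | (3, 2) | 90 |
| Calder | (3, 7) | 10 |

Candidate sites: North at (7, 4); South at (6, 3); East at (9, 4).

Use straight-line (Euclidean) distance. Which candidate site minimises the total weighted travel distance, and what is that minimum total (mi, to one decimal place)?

Total weighted distance at each candidate:
  North (7, 4): total = 1082.9
  South (6, 3): total = 960.7
  East (9, 4): total = 1484.3
Minimum is at South with total 960.7 mi.

South, total 960.7 mi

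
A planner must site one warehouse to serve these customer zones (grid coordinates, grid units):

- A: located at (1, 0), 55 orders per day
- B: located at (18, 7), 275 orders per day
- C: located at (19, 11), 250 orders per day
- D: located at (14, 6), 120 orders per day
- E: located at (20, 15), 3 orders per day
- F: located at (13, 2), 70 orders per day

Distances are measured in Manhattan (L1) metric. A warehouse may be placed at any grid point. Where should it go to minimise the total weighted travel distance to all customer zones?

(18, 7)

Manhattan distance separates: Σwᵢ(|x−xᵢ|+|y−yᵢ|) = Σwᵢ|x−xᵢ| + Σwᵢ|y−yᵢ|, so x and y are optimised independently as 1-D weighted medians.
Total weight W = 773; half = 386.5.
x-coordinate, sorted with cumulative weight:
  x=1 (A, w=55) cum 55
  x=13 (F, w=70) cum 125
  x=14 (D, w=120) cum 245
  x=18 (B, w=275) cum 520  ← median
  x=19 (C, w=250) cum 770
  x=20 (E, w=3) cum 773
⇒ x* = 18
y-coordinate, sorted with cumulative weight:
  y=0 (A, w=55) cum 55
  y=2 (F, w=70) cum 125
  y=6 (D, w=120) cum 245
  y=7 (B, w=275) cum 520  ← median
  y=11 (C, w=250) cum 770
  y=15 (E, w=3) cum 773
⇒ y* = 7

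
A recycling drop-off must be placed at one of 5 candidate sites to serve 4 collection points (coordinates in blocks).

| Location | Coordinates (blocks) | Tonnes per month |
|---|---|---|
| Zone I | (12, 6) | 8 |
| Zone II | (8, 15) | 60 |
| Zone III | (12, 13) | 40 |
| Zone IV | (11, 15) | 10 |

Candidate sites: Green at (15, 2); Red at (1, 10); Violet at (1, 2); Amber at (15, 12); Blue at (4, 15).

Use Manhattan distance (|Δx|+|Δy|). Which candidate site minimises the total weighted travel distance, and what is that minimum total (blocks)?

Total weighted distance at each candidate:
  Green (15, 2): total = 1986
  Red (1, 10): total = 1550
  Violet (1, 2): total = 2430
  Amber (15, 12): total = 902
  Blue (4, 15): total = 846
Minimum is at Blue with total 846 blocks.

Blue, total 846 blocks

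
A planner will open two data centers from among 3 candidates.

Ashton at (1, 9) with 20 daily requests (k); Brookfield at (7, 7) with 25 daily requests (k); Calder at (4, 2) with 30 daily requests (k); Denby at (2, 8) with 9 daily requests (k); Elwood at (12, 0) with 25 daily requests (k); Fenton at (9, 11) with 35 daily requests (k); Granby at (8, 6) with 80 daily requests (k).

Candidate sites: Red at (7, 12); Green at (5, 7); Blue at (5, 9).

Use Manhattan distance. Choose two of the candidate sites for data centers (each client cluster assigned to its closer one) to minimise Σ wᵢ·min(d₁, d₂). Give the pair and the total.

{Red, Green}, total 1161

Evaluate every pair (each demand assigned to the nearer of the two):
  {Red, Green}: total = 1161
  {Green, Blue}: total = 1226
  {Red, Blue}: total = 1441
Best pair: {Red, Green} with total 1161.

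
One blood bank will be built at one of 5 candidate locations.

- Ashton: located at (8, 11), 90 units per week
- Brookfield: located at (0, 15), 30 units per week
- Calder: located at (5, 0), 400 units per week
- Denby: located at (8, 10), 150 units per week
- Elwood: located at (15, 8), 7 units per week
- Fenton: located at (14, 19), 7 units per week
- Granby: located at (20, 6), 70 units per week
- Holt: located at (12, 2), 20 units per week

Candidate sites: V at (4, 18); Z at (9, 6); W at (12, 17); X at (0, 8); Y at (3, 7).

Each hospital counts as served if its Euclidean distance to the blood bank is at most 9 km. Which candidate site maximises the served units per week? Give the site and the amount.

Coverage radius r = 9 km; a point is covered iff (Δx)²+(Δy)² ≤ 9² = 81.
  V (4, 18): covers {Ashton, Brookfield, Denby} → 270
  Z (9, 6): covers {Ashton, Calder, Denby, Elwood, Holt} → 667
  W (12, 17): covers {Ashton, Denby, Fenton} → 247
  X (0, 8): covers {Ashton, Brookfield, Denby} → 270
  Y (3, 7): covers {Ashton, Brookfield, Calder, Denby} → 670
Maximum coverage at Y: 670 units per week.

Y, covering 670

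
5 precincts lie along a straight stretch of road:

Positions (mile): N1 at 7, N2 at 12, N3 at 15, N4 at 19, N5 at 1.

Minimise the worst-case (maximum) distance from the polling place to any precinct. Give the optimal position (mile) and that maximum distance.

location 10, max distance 9

The 1-center on a line is the midpoint of the two extreme points: leftmost at 1, rightmost at 19.
Optimal location = (1 + 19)/2 = 10; maximum distance = (19 − 1)/2 = 9.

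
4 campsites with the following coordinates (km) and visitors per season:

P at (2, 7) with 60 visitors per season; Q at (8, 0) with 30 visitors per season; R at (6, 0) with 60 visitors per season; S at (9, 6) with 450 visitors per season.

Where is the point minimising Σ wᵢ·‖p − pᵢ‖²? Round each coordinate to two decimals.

(7.95, 5.20)

The minimiser of Σwᵢ‖p−pᵢ‖² is the weighted centroid p* = (Σwᵢpᵢ)/(Σwᵢ).
Σwᵢ = 600.
Σwᵢxᵢ = 60·2 + 30·8 + 60·6 + 450·9 = 4770.
Σwᵢyᵢ = 60·7 + 30·0 + 60·0 + 450·6 = 3120.
x* = 4770/600 = 7.95, y* = 3120/600 = 5.20.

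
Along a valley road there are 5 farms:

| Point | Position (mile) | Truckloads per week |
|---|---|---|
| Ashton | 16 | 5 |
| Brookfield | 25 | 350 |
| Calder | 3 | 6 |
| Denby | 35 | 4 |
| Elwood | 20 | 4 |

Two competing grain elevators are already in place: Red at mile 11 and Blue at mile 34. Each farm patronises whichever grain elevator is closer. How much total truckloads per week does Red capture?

15

The indifferent point is the midpoint (11+34)/2 = 22.5; farms left of it (closer to Red at 11) go to Red, those right go to Blue.
  Calder at 3 (w=6) → Red
  Ashton at 16 (w=5) → Red
  Elwood at 20 (w=4) → Red
  Brookfield at 25 (w=350) → Blue
  Denby at 35 (w=4) → Blue
Red captures 15; Blue captures 354.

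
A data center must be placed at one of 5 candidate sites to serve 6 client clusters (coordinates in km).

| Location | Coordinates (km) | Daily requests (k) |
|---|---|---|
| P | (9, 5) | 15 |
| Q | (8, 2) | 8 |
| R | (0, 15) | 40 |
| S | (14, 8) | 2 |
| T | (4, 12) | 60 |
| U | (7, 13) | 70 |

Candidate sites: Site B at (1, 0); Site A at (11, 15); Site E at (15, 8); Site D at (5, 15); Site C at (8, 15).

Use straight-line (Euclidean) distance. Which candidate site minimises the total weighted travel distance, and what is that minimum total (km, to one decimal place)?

Total weighted distance at each candidate:
  Site B (1, 0): total = 2576.0
  Site A (11, 15): total = 1484.9
  Site E (15, 8): total = 2201.2
  Site D (5, 15): total = 878.8
  Site C (8, 15): total = 1049.7
Minimum is at Site D with total 878.8 km.

Site D, total 878.8 km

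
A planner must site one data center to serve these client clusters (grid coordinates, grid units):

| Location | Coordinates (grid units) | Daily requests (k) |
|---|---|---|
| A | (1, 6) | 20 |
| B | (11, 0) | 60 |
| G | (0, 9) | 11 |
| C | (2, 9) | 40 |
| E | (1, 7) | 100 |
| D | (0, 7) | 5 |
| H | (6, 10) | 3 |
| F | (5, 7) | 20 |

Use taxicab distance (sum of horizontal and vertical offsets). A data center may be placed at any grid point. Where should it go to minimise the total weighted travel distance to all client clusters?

Manhattan distance separates: Σwᵢ(|x−xᵢ|+|y−yᵢ|) = Σwᵢ|x−xᵢ| + Σwᵢ|y−yᵢ|, so x and y are optimised independently as 1-D weighted medians.
Total weight W = 259; half = 129.5.
x-coordinate, sorted with cumulative weight:
  x=0 (G, w=11) cum 11
  x=0 (D, w=5) cum 16
  x=1 (A, w=20) cum 36
  x=1 (E, w=100) cum 136  ← median
  x=2 (C, w=40) cum 176
  x=5 (F, w=20) cum 196
  x=6 (H, w=3) cum 199
  x=11 (B, w=60) cum 259
⇒ x* = 1
y-coordinate, sorted with cumulative weight:
  y=0 (B, w=60) cum 60
  y=6 (A, w=20) cum 80
  y=7 (E, w=100) cum 180  ← median
  y=7 (D, w=5) cum 185
  y=7 (F, w=20) cum 205
  y=9 (G, w=11) cum 216
  y=9 (C, w=40) cum 256
  y=10 (H, w=3) cum 259
⇒ y* = 7

(1, 7)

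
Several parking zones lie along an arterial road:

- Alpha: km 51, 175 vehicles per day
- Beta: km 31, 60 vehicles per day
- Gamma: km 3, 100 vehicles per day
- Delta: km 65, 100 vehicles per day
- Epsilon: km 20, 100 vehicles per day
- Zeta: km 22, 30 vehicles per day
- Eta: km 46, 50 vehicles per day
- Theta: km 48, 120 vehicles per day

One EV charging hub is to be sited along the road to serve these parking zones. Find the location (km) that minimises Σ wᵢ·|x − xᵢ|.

x = 48

For a sum of weighted absolute distances on a line, the optimum is the weighted median (not the mean). Total weight W = 735; half-weight = 367.5.
Sort by position and accumulate weight:
  km 3 (Gamma, w=100) → cum 100
  km 20 (Epsilon, w=100) → cum 200
  km 22 (Zeta, w=30) → cum 230
  km 31 (Beta, w=60) → cum 290
  km 46 (Eta, w=50) → cum 340
  km 48 (Theta, w=120) → cum 460  ≥ 367.5 → median here
  km 51 (Alpha, w=175) → cum 635
  km 65 (Delta, w=100) → cum 735
Optimal location: km 48.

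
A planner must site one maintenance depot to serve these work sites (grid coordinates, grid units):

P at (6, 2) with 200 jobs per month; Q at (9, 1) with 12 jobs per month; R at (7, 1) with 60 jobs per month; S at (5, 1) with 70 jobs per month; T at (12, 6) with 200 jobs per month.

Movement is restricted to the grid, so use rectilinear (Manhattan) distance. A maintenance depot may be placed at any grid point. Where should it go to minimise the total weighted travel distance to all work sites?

(7, 2)

Manhattan distance separates: Σwᵢ(|x−xᵢ|+|y−yᵢ|) = Σwᵢ|x−xᵢ| + Σwᵢ|y−yᵢ|, so x and y are optimised independently as 1-D weighted medians.
Total weight W = 542; half = 271.
x-coordinate, sorted with cumulative weight:
  x=5 (S, w=70) cum 70
  x=6 (P, w=200) cum 270
  x=7 (R, w=60) cum 330  ← median
  x=9 (Q, w=12) cum 342
  x=12 (T, w=200) cum 542
⇒ x* = 7
y-coordinate, sorted with cumulative weight:
  y=1 (Q, w=12) cum 12
  y=1 (R, w=60) cum 72
  y=1 (S, w=70) cum 142
  y=2 (P, w=200) cum 342  ← median
  y=6 (T, w=200) cum 542
⇒ y* = 2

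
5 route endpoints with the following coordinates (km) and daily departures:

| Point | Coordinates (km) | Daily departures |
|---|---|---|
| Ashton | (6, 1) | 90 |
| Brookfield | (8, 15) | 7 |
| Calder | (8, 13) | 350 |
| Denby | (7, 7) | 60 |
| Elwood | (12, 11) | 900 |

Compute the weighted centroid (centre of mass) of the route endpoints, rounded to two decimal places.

(10.39, 10.71)

The minimiser of Σwᵢ‖p−pᵢ‖² is the weighted centroid p* = (Σwᵢpᵢ)/(Σwᵢ).
Σwᵢ = 1407.
Σwᵢxᵢ = 90·6 + 7·8 + 350·8 + 60·7 + 900·12 = 14616.
Σwᵢyᵢ = 90·1 + 7·15 + 350·13 + 60·7 + 900·11 = 15065.
x* = 14616/1407 = 10.39, y* = 15065/1407 = 10.71.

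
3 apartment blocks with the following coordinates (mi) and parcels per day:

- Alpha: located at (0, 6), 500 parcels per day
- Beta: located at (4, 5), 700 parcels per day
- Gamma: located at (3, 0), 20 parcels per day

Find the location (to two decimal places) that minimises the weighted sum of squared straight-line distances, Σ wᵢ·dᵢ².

The minimiser of Σwᵢ‖p−pᵢ‖² is the weighted centroid p* = (Σwᵢpᵢ)/(Σwᵢ).
Σwᵢ = 1220.
Σwᵢxᵢ = 500·0 + 700·4 + 20·3 = 2860.
Σwᵢyᵢ = 500·6 + 700·5 + 20·0 = 6500.
x* = 2860/1220 = 2.34, y* = 6500/1220 = 5.33.

(2.34, 5.33)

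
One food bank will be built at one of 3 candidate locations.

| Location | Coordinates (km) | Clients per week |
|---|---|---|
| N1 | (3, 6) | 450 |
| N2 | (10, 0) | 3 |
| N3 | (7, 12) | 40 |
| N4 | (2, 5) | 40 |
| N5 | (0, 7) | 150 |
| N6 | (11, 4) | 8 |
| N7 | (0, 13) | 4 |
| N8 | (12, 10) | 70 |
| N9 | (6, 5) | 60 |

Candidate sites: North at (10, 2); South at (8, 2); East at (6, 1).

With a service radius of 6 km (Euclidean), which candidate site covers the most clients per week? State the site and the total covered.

Coverage radius r = 6 km; a point is covered iff (Δx)²+(Δy)² ≤ 6² = 36.
  North (10, 2): covers {N2, N6, N9} → 71
  South (8, 2): covers {N2, N6, N9} → 71
  East (6, 1): covers {N1, N2, N4, N6, N9} → 561
Maximum coverage at East: 561 clients per week.

East, covering 561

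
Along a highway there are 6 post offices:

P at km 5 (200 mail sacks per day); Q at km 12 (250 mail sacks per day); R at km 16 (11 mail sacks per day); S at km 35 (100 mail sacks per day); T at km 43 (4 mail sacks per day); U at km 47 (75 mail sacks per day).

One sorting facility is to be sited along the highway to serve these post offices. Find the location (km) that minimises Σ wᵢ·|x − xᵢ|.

x = 12

For a sum of weighted absolute distances on a line, the optimum is the weighted median (not the mean). Total weight W = 640; half-weight = 320.
Sort by position and accumulate weight:
  km 5 (P, w=200) → cum 200
  km 12 (Q, w=250) → cum 450  ≥ 320 → median here
  km 16 (R, w=11) → cum 461
  km 35 (S, w=100) → cum 561
  km 43 (T, w=4) → cum 565
  km 47 (U, w=75) → cum 640
Optimal location: km 12.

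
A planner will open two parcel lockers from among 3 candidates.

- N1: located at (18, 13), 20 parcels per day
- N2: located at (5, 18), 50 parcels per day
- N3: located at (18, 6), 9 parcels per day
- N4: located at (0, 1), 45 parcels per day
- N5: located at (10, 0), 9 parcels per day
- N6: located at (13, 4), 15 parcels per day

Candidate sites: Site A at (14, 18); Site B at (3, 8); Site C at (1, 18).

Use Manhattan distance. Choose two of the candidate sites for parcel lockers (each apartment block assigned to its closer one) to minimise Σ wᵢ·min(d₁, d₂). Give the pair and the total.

{Site B, Site C}, total 1548

Evaluate every pair (each demand assigned to the nearer of the two):
  {Site B, Site C}: total = 1548
  {Site A, Site B}: total = 1569
  {Site A, Site C}: total = 1757
Best pair: {Site B, Site C} with total 1548.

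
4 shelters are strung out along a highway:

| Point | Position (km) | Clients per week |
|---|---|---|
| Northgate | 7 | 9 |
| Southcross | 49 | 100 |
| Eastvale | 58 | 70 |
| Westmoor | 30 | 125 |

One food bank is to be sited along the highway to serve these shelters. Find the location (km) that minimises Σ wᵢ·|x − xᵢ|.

x = 49

For a sum of weighted absolute distances on a line, the optimum is the weighted median (not the mean). Total weight W = 304; half-weight = 152.
Sort by position and accumulate weight:
  km 7 (Northgate, w=9) → cum 9
  km 30 (Westmoor, w=125) → cum 134
  km 49 (Southcross, w=100) → cum 234  ≥ 152 → median here
  km 58 (Eastvale, w=70) → cum 304
Optimal location: km 49.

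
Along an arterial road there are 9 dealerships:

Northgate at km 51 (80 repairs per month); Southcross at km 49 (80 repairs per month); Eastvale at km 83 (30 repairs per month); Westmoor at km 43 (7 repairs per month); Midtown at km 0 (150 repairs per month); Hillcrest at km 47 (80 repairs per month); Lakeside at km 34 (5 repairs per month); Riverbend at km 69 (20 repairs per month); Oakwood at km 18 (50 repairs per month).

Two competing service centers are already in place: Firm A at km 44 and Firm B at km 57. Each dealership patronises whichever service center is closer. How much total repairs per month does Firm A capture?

The indifferent point is the midpoint (44+57)/2 = 50.5; dealerships left of it (closer to Firm A at 44) go to Firm A, those right go to Firm B.
  Midtown at 0 (w=150) → Firm A
  Oakwood at 18 (w=50) → Firm A
  Lakeside at 34 (w=5) → Firm A
  Westmoor at 43 (w=7) → Firm A
  Hillcrest at 47 (w=80) → Firm A
  Southcross at 49 (w=80) → Firm A
  Northgate at 51 (w=80) → Firm B
  Riverbend at 69 (w=20) → Firm B
  Eastvale at 83 (w=30) → Firm B
Firm A captures 372; Firm B captures 130.

372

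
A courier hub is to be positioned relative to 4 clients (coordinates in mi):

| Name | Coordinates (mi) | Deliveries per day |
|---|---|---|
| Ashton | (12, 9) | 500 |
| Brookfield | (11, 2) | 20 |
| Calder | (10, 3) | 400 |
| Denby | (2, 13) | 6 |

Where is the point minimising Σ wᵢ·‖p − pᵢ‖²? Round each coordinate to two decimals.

(11.05, 6.28)

The minimiser of Σwᵢ‖p−pᵢ‖² is the weighted centroid p* = (Σwᵢpᵢ)/(Σwᵢ).
Σwᵢ = 926.
Σwᵢxᵢ = 500·12 + 20·11 + 400·10 + 6·2 = 10232.
Σwᵢyᵢ = 500·9 + 20·2 + 400·3 + 6·13 = 5818.
x* = 10232/926 = 11.05, y* = 5818/926 = 6.28.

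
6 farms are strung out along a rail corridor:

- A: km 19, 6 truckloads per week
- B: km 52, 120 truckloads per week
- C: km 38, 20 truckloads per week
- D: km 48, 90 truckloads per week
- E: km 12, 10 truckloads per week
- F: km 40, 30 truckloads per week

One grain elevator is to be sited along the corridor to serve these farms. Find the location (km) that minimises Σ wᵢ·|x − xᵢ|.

For a sum of weighted absolute distances on a line, the optimum is the weighted median (not the mean). Total weight W = 276; half-weight = 138.
Sort by position and accumulate weight:
  km 12 (E, w=10) → cum 10
  km 19 (A, w=6) → cum 16
  km 38 (C, w=20) → cum 36
  km 40 (F, w=30) → cum 66
  km 48 (D, w=90) → cum 156  ≥ 138 → median here
  km 52 (B, w=120) → cum 276
Optimal location: km 48.

x = 48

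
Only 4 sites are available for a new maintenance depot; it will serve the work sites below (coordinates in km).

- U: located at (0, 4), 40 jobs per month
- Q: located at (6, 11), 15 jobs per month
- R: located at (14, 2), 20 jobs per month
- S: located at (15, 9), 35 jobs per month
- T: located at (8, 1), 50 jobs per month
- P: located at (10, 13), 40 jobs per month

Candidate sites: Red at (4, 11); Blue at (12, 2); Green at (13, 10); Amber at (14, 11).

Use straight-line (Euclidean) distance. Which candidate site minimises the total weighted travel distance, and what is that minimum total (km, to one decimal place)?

Green, total 1602.8 km

Total weighted distance at each candidate:
  Red (4, 11): total = 1804.4
  Blue (12, 2): total = 1608.8
  Green (13, 10): total = 1602.8
  Amber (14, 11): total = 1766.3
Minimum is at Green with total 1602.8 km.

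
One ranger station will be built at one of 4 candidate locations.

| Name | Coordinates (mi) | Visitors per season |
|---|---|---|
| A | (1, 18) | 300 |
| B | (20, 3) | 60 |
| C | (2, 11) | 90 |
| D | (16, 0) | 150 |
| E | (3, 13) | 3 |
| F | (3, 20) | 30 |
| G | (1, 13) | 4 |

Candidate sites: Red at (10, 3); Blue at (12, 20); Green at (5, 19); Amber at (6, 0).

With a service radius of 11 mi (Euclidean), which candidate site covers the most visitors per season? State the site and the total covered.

Green, covering 427

Coverage radius r = 11 mi; a point is covered iff (Δx)²+(Δy)² ≤ 11² = 121.
  Red (10, 3): covers {B, D} → 210
  Blue (12, 20): covers {F} → 30
  Green (5, 19): covers {A, C, E, F, G} → 427
  Amber (6, 0): covers {D} → 150
Maximum coverage at Green: 427 visitors per season.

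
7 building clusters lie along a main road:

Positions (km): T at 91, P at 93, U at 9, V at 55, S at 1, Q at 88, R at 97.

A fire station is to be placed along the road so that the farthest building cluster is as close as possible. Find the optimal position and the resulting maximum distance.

The 1-center on a line is the midpoint of the two extreme points: leftmost at 1, rightmost at 97.
Optimal location = (1 + 97)/2 = 49; maximum distance = (97 − 1)/2 = 48.

location 49, max distance 48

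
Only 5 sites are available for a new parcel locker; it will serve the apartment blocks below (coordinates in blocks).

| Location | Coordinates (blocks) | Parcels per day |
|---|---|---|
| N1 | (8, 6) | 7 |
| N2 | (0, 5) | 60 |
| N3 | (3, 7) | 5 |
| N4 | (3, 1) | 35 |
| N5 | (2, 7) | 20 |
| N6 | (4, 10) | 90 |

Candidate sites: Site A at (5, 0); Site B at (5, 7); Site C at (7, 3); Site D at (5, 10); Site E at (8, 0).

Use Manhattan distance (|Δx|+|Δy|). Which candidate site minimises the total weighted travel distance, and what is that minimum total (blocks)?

Total weighted distance at each candidate:
  Site A (5, 0): total = 2003
  Site B (5, 7): total = 1158
  Site C (7, 3): total = 1898
  Site D (5, 10): total = 1269
  Site E (8, 0): total = 2612
Minimum is at Site B with total 1158 blocks.

Site B, total 1158 blocks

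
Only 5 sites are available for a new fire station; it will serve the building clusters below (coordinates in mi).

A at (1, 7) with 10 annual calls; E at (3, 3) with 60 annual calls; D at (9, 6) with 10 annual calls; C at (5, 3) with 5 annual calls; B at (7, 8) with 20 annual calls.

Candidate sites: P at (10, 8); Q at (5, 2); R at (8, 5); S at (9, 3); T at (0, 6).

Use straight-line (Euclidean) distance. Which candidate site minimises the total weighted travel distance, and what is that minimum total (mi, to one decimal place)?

Total weighted distance at each candidate:
  P (10, 8): total = 724.4
  Q (5, 2): total = 386.3
  R (8, 5): total = 491.3
  S (9, 3): total = 607.1
  T (0, 6): total = 533.5
Minimum is at Q with total 386.3 mi.

Q, total 386.3 mi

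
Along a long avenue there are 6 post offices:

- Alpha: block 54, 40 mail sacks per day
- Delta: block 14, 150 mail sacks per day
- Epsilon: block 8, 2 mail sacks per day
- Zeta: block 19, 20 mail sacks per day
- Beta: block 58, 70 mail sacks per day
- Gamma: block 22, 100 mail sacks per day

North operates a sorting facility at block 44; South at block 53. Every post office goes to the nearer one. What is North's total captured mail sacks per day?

272

The indifferent point is the midpoint (44+53)/2 = 48.5; post offices left of it (closer to North at 44) go to North, those right go to South.
  Epsilon at 8 (w=2) → North
  Delta at 14 (w=150) → North
  Zeta at 19 (w=20) → North
  Gamma at 22 (w=100) → North
  Alpha at 54 (w=40) → South
  Beta at 58 (w=70) → South
North captures 272; South captures 110.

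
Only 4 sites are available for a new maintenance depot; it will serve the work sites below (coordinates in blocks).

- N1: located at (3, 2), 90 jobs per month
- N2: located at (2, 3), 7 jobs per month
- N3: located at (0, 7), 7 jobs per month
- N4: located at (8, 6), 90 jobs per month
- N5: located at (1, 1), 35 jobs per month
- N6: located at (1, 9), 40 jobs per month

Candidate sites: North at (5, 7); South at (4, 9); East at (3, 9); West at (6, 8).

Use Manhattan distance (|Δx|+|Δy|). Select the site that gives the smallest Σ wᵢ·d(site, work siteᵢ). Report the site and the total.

Total weighted distance at each candidate:
  North (5, 7): total = 1664
  South (4, 9): total = 1953
  East (3, 9): total = 1864
  West (6, 8): total = 1942
Minimum is at North with total 1664 blocks.

North, total 1664 blocks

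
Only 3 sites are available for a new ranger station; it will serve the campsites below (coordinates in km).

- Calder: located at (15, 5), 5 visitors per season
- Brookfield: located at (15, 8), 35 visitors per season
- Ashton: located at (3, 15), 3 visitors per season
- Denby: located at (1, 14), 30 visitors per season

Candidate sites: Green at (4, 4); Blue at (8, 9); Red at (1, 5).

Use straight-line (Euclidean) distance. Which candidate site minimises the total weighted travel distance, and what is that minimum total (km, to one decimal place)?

Total weighted distance at each candidate:
  Green (4, 4): total = 811.2
  Blue (8, 9): total = 569.3
  Red (1, 5): total = 871.7
Minimum is at Blue with total 569.3 km.

Blue, total 569.3 km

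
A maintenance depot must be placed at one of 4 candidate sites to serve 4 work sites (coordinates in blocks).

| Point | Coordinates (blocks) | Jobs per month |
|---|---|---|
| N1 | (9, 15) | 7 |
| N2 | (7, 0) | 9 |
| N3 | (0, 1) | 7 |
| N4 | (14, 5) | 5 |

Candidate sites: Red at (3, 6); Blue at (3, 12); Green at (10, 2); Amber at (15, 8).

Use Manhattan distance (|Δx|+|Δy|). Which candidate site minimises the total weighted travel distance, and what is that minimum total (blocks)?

Total weighted distance at each candidate:
  Red (3, 6): total = 311
  Blue (3, 12): total = 395
  Green (10, 2): total = 255
  Amber (15, 8): total = 409
Minimum is at Green with total 255 blocks.

Green, total 255 blocks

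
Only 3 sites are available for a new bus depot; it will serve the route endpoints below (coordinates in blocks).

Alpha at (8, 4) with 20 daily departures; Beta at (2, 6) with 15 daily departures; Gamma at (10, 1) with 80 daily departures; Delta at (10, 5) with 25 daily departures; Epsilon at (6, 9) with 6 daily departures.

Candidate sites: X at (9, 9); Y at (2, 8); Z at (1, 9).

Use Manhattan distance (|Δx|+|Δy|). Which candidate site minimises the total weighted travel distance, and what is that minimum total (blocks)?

Total weighted distance at each candidate:
  X (9, 9): total = 1133
  Y (2, 8): total = 1735
  Z (1, 9): total = 2015
Minimum is at X with total 1133 blocks.

X, total 1133 blocks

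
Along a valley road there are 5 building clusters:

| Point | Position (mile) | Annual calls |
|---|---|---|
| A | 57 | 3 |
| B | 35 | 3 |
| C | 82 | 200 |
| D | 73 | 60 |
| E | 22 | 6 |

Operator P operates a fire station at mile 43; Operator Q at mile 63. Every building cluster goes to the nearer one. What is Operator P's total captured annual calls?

9

The indifferent point is the midpoint (43+63)/2 = 53; building clusters left of it (closer to Operator P at 43) go to Operator P, those right go to Operator Q.
  E at 22 (w=6) → Operator P
  B at 35 (w=3) → Operator P
  A at 57 (w=3) → Operator Q
  D at 73 (w=60) → Operator Q
  C at 82 (w=200) → Operator Q
Operator P captures 9; Operator Q captures 263.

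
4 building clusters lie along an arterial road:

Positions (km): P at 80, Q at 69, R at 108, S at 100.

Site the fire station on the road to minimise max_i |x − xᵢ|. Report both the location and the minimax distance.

location 88.5, max distance 19.5

The 1-center on a line is the midpoint of the two extreme points: leftmost at 69, rightmost at 108.
Optimal location = (69 + 108)/2 = 88.5; maximum distance = (108 − 69)/2 = 19.5.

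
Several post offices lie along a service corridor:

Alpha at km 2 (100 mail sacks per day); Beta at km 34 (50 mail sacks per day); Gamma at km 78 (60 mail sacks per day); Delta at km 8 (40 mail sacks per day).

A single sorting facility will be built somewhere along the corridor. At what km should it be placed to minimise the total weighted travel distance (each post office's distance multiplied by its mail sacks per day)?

For a sum of weighted absolute distances on a line, the optimum is the weighted median (not the mean). Total weight W = 250; half-weight = 125.
Sort by position and accumulate weight:
  km 2 (Alpha, w=100) → cum 100
  km 8 (Delta, w=40) → cum 140  ≥ 125 → median here
  km 34 (Beta, w=50) → cum 190
  km 78 (Gamma, w=60) → cum 250
Optimal location: km 8.

x = 8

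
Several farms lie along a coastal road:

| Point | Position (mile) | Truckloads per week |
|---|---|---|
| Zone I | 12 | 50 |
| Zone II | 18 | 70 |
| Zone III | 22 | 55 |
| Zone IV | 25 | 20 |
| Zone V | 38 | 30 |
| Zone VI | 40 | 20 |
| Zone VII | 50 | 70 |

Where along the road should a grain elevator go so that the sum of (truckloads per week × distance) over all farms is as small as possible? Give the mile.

For a sum of weighted absolute distances on a line, the optimum is the weighted median (not the mean). Total weight W = 315; half-weight = 157.5.
Sort by position and accumulate weight:
  mile 12 (Zone I, w=50) → cum 50
  mile 18 (Zone II, w=70) → cum 120
  mile 22 (Zone III, w=55) → cum 175  ≥ 157.5 → median here
  mile 25 (Zone IV, w=20) → cum 195
  mile 38 (Zone V, w=30) → cum 225
  mile 40 (Zone VI, w=20) → cum 245
  mile 50 (Zone VII, w=70) → cum 315
Optimal location: mile 22.

x = 22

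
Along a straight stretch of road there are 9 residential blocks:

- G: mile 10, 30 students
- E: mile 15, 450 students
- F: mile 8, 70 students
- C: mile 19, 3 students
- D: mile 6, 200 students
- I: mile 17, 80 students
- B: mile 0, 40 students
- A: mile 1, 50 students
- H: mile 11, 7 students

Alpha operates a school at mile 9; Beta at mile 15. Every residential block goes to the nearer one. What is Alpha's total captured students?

397

The indifferent point is the midpoint (9+15)/2 = 12; residential blocks left of it (closer to Alpha at 9) go to Alpha, those right go to Beta.
  B at 0 (w=40) → Alpha
  A at 1 (w=50) → Alpha
  D at 6 (w=200) → Alpha
  F at 8 (w=70) → Alpha
  G at 10 (w=30) → Alpha
  H at 11 (w=7) → Alpha
  E at 15 (w=450) → Beta
  I at 17 (w=80) → Beta
  C at 19 (w=3) → Beta
Alpha captures 397; Beta captures 533.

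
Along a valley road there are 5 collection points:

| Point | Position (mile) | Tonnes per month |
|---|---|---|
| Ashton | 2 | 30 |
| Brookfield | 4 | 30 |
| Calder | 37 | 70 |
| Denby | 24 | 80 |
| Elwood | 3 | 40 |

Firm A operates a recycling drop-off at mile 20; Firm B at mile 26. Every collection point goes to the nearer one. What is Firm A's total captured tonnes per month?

100

The indifferent point is the midpoint (20+26)/2 = 23; collection points left of it (closer to Firm A at 20) go to Firm A, those right go to Firm B.
  Ashton at 2 (w=30) → Firm A
  Elwood at 3 (w=40) → Firm A
  Brookfield at 4 (w=30) → Firm A
  Denby at 24 (w=80) → Firm B
  Calder at 37 (w=70) → Firm B
Firm A captures 100; Firm B captures 150.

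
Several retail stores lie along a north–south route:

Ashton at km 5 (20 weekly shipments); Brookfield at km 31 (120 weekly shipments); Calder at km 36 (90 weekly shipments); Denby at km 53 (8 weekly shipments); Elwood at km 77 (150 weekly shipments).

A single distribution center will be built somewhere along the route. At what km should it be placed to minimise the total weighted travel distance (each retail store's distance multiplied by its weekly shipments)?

For a sum of weighted absolute distances on a line, the optimum is the weighted median (not the mean). Total weight W = 388; half-weight = 194.
Sort by position and accumulate weight:
  km 5 (Ashton, w=20) → cum 20
  km 31 (Brookfield, w=120) → cum 140
  km 36 (Calder, w=90) → cum 230  ≥ 194 → median here
  km 53 (Denby, w=8) → cum 238
  km 77 (Elwood, w=150) → cum 388
Optimal location: km 36.

x = 36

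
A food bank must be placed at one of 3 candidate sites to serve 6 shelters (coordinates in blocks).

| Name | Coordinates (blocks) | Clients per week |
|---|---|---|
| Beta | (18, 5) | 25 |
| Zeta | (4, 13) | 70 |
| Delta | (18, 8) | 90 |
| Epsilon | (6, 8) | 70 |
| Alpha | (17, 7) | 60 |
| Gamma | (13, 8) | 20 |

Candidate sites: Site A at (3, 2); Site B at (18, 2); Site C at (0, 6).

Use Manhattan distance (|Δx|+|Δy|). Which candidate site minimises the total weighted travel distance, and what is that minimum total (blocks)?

Site B, total 4205 blocks

Total weighted distance at each candidate:
  Site A (3, 2): total = 5270
  Site B (18, 2): total = 4205
  Site C (0, 6): total = 4985
Minimum is at Site B with total 4205 blocks.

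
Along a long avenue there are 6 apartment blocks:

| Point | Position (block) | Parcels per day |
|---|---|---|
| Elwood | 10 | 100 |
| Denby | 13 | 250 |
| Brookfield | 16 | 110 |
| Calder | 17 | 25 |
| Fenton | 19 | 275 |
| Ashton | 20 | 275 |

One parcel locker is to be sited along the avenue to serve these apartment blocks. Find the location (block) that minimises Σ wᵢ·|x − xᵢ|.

For a sum of weighted absolute distances on a line, the optimum is the weighted median (not the mean). Total weight W = 1035; half-weight = 517.5.
Sort by position and accumulate weight:
  block 10 (Elwood, w=100) → cum 100
  block 13 (Denby, w=250) → cum 350
  block 16 (Brookfield, w=110) → cum 460
  block 17 (Calder, w=25) → cum 485
  block 19 (Fenton, w=275) → cum 760  ≥ 517.5 → median here
  block 20 (Ashton, w=275) → cum 1035
Optimal location: block 19.

x = 19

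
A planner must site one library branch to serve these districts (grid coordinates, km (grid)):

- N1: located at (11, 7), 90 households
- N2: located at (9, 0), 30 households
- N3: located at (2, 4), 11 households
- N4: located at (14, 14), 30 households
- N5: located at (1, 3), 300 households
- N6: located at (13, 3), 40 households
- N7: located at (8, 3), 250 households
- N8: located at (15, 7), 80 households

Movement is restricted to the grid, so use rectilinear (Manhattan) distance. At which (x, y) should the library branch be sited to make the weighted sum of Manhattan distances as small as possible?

Manhattan distance separates: Σwᵢ(|x−xᵢ|+|y−yᵢ|) = Σwᵢ|x−xᵢ| + Σwᵢ|y−yᵢ|, so x and y are optimised independently as 1-D weighted medians.
Total weight W = 831; half = 415.5.
x-coordinate, sorted with cumulative weight:
  x=1 (N5, w=300) cum 300
  x=2 (N3, w=11) cum 311
  x=8 (N7, w=250) cum 561  ← median
  x=9 (N2, w=30) cum 591
  x=11 (N1, w=90) cum 681
  x=13 (N6, w=40) cum 721
  x=14 (N4, w=30) cum 751
  x=15 (N8, w=80) cum 831
⇒ x* = 8
y-coordinate, sorted with cumulative weight:
  y=0 (N2, w=30) cum 30
  y=3 (N5, w=300) cum 330
  y=3 (N6, w=40) cum 370
  y=3 (N7, w=250) cum 620  ← median
  y=4 (N3, w=11) cum 631
  y=7 (N1, w=90) cum 721
  y=7 (N8, w=80) cum 801
  y=14 (N4, w=30) cum 831
⇒ y* = 3

(8, 3)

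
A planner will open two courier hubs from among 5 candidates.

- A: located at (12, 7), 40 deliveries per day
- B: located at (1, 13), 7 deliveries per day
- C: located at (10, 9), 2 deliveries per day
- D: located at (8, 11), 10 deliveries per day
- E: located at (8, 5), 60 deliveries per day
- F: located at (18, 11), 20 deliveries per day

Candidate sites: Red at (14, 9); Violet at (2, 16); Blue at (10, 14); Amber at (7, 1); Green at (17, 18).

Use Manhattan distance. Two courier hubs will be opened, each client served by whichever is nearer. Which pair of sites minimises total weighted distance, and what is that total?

{Red, Amber}, total 787

Evaluate every pair (each demand assigned to the nearer of the two):
  {Red, Amber}: total = 787
  {Red, Violet}: total = 996
  {Red, Blue}: total = 1008
  {Blue, Amber}: total = 1010
  {Red, Green}: total = 1087
  {Amber, Green}: total = 1158
  {Blue, Green}: total = 1310
  {Violet, Amber}: total = 1320
  {Violet, Blue}: total = 1328
  {Violet, Green}: total = 1988
Best pair: {Red, Amber} with total 787.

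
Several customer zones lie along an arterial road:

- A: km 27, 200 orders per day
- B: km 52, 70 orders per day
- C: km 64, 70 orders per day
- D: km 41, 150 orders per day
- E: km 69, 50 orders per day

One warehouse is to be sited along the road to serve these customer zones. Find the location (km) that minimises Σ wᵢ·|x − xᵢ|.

x = 41

For a sum of weighted absolute distances on a line, the optimum is the weighted median (not the mean). Total weight W = 540; half-weight = 270.
Sort by position and accumulate weight:
  km 27 (A, w=200) → cum 200
  km 41 (D, w=150) → cum 350  ≥ 270 → median here
  km 52 (B, w=70) → cum 420
  km 64 (C, w=70) → cum 490
  km 69 (E, w=50) → cum 540
Optimal location: km 41.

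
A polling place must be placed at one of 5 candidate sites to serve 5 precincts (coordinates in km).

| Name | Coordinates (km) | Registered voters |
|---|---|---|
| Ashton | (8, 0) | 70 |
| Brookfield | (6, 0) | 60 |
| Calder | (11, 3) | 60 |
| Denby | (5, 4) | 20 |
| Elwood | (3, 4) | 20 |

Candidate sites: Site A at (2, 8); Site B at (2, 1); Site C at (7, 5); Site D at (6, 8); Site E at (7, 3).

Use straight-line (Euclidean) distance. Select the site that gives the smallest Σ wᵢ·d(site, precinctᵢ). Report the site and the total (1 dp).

Site E, total 778.3 km

Total weighted distance at each candidate:
  Site A (2, 8): total = 2036.9
  Site B (2, 1): total = 1374.5
  Site C (7, 5): total = 1058.4
  Site D (6, 8): total = 1664.0
  Site E (7, 3): total = 778.3
Minimum is at Site E with total 778.3 km.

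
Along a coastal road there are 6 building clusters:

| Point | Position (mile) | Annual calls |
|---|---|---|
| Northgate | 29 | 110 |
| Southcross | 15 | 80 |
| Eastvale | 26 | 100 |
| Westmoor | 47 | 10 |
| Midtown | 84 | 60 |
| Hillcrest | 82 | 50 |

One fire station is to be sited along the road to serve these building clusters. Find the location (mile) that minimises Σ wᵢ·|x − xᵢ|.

x = 29

For a sum of weighted absolute distances on a line, the optimum is the weighted median (not the mean). Total weight W = 410; half-weight = 205.
Sort by position and accumulate weight:
  mile 15 (Southcross, w=80) → cum 80
  mile 26 (Eastvale, w=100) → cum 180
  mile 29 (Northgate, w=110) → cum 290  ≥ 205 → median here
  mile 47 (Westmoor, w=10) → cum 300
  mile 82 (Hillcrest, w=50) → cum 350
  mile 84 (Midtown, w=60) → cum 410
Optimal location: mile 29.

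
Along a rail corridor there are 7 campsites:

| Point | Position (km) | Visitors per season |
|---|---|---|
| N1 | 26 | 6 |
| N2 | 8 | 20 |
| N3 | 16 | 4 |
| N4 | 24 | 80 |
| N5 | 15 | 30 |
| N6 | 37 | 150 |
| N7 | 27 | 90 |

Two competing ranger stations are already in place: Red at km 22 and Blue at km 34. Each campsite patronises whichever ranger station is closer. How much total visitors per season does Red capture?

The indifferent point is the midpoint (22+34)/2 = 28; campsites left of it (closer to Red at 22) go to Red, those right go to Blue.
  N2 at 8 (w=20) → Red
  N5 at 15 (w=30) → Red
  N3 at 16 (w=4) → Red
  N4 at 24 (w=80) → Red
  N1 at 26 (w=6) → Red
  N7 at 27 (w=90) → Red
  N6 at 37 (w=150) → Blue
Red captures 230; Blue captures 150.

230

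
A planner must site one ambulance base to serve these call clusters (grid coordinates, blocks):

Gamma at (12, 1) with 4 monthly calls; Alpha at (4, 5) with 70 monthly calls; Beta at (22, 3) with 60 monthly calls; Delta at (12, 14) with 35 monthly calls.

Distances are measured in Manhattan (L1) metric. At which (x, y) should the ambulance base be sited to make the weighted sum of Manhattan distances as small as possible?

(12, 5)

Manhattan distance separates: Σwᵢ(|x−xᵢ|+|y−yᵢ|) = Σwᵢ|x−xᵢ| + Σwᵢ|y−yᵢ|, so x and y are optimised independently as 1-D weighted medians.
Total weight W = 169; half = 84.5.
x-coordinate, sorted with cumulative weight:
  x=4 (Alpha, w=70) cum 70
  x=12 (Gamma, w=4) cum 74
  x=12 (Delta, w=35) cum 109  ← median
  x=22 (Beta, w=60) cum 169
⇒ x* = 12
y-coordinate, sorted with cumulative weight:
  y=1 (Gamma, w=4) cum 4
  y=3 (Beta, w=60) cum 64
  y=5 (Alpha, w=70) cum 134  ← median
  y=14 (Delta, w=35) cum 169
⇒ y* = 5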